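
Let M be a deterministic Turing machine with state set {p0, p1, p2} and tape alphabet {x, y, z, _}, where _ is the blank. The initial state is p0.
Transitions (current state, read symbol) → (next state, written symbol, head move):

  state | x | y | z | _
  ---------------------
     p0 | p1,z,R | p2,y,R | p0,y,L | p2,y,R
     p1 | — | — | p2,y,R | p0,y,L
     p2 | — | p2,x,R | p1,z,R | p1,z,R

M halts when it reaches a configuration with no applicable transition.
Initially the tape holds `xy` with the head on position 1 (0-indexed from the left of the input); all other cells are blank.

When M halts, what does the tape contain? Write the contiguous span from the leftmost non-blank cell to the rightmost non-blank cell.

p0 | x[y]____   read y → write y, move R, go to p2
p2 | xy[_]___   read _ → write z, move R, go to p1
p1 | xyz[_]__   read _ → write y, move L, go to p0
p0 | xy[z]y__   read z → write y, move L, go to p0
p0 | x[y]yy__   read y → write y, move R, go to p2
p2 | xy[y]y__   read y → write x, move R, go to p2
p2 | xyx[y]__   read y → write x, move R, go to p2
p2 | xyxx[_]_   read _ → write z, move R, go to p1
p1 | xyxxz[_]   read _ → write y, move L, go to p0
p0 | xyxx[z]y   read z → write y, move L, go to p0
p0 | xyx[x]yy   read x → write z, move R, go to p1
p1 | xyxz[y]y
The non-blank tape span at halt is xyxzyy.

xyxzyy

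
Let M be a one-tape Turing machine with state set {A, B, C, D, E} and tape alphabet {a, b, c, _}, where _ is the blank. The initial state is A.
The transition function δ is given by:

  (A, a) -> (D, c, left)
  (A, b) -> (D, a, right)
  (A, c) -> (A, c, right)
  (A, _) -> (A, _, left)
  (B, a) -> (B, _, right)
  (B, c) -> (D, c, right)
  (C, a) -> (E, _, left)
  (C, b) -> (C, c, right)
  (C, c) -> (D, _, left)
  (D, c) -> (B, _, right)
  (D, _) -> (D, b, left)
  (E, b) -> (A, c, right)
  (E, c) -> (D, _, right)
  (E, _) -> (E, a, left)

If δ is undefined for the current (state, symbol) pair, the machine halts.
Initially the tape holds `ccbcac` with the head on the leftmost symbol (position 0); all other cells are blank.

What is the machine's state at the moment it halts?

A | [c]cbcac_   read c → write c, move right, go to A
A | c[c]bcac_   read c → write c, move right, go to A
A | cc[b]cac_   read b → write a, move right, go to D
D | cca[c]ac_   read c → write _, move right, go to B
B | cca_[a]c_   read a → write _, move right, go to B
B | cca__[c]_   read c → write c, move right, go to D
D | cca__c[_]   read _ → write b, move left, go to D
D | cca__[c]b   read c → write _, move right, go to B
B | cca___[b]
No transition is defined for (B, b); M halts in state B.

B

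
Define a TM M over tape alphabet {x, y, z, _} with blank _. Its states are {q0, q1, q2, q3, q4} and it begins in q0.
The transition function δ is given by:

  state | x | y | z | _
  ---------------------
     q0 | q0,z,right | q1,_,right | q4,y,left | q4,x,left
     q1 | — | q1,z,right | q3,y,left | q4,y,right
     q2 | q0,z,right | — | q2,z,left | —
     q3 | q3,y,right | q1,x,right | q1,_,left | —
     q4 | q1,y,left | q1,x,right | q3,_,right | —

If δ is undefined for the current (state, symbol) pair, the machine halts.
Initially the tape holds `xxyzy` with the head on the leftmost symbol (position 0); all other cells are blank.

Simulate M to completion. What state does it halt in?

q0 | [x]xyzy   read x → write z, move right, go to q0
q0 | z[x]yzy   read x → write z, move right, go to q0
q0 | zz[y]zy   read y → write _, move right, go to q1
q1 | zz_[z]y   read z → write y, move left, go to q3
q3 | zz[_]yy
No transition is defined for (q3, _); M halts in state q3.

q3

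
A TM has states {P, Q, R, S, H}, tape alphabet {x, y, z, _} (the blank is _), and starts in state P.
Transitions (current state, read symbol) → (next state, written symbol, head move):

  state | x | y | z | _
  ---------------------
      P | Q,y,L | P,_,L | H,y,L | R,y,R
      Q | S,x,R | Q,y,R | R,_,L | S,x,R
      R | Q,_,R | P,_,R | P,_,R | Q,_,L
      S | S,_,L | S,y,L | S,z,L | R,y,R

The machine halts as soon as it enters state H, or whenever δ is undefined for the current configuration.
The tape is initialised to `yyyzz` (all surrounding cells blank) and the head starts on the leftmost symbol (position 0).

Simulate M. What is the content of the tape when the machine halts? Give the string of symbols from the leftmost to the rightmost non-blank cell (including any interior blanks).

P | __[y]yyzz   read y → write _, move L, go to P
P | _[_]_yyzz   read _ → write y, move R, go to R
R | _y[_]yyzz   read _ → write _, move L, go to Q
Q | _[y]_yyzz   read y → write y, move R, go to Q
Q | _y[_]yyzz   read _ → write x, move R, go to S
S | _yx[y]yzz   read y → write y, move L, go to S
S | _y[x]yyzz   read x → write _, move L, go to S
S | _[y]_yyzz   read y → write y, move L, go to S
S | [_]y_yyzz   read _ → write y, move R, go to R
R | y[y]_yyzz   read y → write _, move R, go to P
P | y_[_]yyzz   read _ → write y, move R, go to R
R | y_y[y]yzz   read y → write _, move R, go to P
P | y_y_[y]zz   read y → write _, move L, go to P
P | y_y[_]_zz   read _ → write y, move R, go to R
R | y_yy[_]zz   read _ → write _, move L, go to Q
Q | y_y[y]_zz   read y → write y, move R, go to Q
Q | y_yy[_]zz   read _ → write x, move R, go to S
S | y_yyx[z]z   read z → write z, move L, go to S
S | y_yy[x]zz   read x → write _, move L, go to S
S | y_y[y]_zz   read y → write y, move L, go to S
S | y_[y]y_zz   read y → write y, move L, go to S
S | y[_]yy_zz   read _ → write y, move R, go to R
R | yy[y]y_zz   read y → write _, move R, go to P
P | yy_[y]_zz   read y → write _, move L, go to P
P | yy[_]__zz   read _ → write y, move R, go to R
R | yyy[_]_zz   read _ → write _, move L, go to Q
Q | yy[y]__zz   read y → write y, move R, go to Q
Q | yyy[_]_zz   read _ → write x, move R, go to S
S | yyyx[_]zz   read _ → write y, move R, go to R
R | yyyxy[z]z   read z → write _, move R, go to P
P | yyyxy_[z]   read z → write y, move L, go to H
H | yyyxy[_]y
The non-blank tape span at halt is yyyxy_y.

yyyxy_y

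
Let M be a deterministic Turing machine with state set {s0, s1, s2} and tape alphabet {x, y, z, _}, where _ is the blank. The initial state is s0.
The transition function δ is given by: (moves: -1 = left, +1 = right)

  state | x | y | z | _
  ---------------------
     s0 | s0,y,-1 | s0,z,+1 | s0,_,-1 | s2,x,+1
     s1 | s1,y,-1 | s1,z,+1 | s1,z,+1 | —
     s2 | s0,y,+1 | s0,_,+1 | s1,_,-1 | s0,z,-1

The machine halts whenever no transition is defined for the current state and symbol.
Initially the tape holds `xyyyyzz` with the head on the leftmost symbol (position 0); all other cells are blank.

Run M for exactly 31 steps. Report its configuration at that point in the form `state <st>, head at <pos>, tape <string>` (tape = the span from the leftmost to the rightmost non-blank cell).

s0 | ___[x]yyyyzz   read x → write y, move -1, go to s0
s0 | __[_]yyyyyzz   read _ → write x, move +1, go to s2
s2 | __x[y]yyyyzz   read y → write _, move +1, go to s0
s0 | __x_[y]yyyzz   read y → write z, move +1, go to s0
s0 | __x_z[y]yyzz   read y → write z, move +1, go to s0
s0 | __x_zz[y]yzz   read y → write z, move +1, go to s0
s0 | __x_zzz[y]zz   read y → write z, move +1, go to s0
s0 | __x_zzzz[z]z   read z → write _, move -1, go to s0
s0 | __x_zzz[z]_z   read z → write _, move -1, go to s0
s0 | __x_zz[z]__z   read z → write _, move -1, go to s0
s0 | __x_z[z]___z   read z → write _, move -1, go to s0
s0 | __x_[z]____z   read z → write _, move -1, go to s0
s0 | __x[_]_____z   read _ → write x, move +1, go to s2
s2 | __xx[_]____z   read _ → write z, move -1, go to s0
s0 | __x[x]z____z   read x → write y, move -1, go to s0
s0 | __[x]yz____z   read x → write y, move -1, go to s0
s0 | _[_]yyz____z   read _ → write x, move +1, go to s2
s2 | _x[y]yz____z   read y → write _, move +1, go to s0
s0 | _x_[y]z____z   read y → write z, move +1, go to s0
s0 | _x_z[z]____z   read z → write _, move -1, go to s0
s0 | _x_[z]_____z   read z → write _, move -1, go to s0
s0 | _x[_]______z   read _ → write x, move +1, go to s2
s2 | _xx[_]_____z   read _ → write z, move -1, go to s0
s0 | _x[x]z_____z   read x → write y, move -1, go to s0
s0 | _[x]yz_____z   read x → write y, move -1, go to s0
s0 | [_]yyz_____z   read _ → write x, move +1, go to s2
s2 | x[y]yz_____z   read y → write _, move +1, go to s0
s0 | x_[y]z_____z   read y → write z, move +1, go to s0
s0 | x_z[z]_____z   read z → write _, move -1, go to s0
s0 | x_[z]______z   read z → write _, move -1, go to s0
s0 | x[_]_______z   read _ → write x, move +1, go to s2
s2 | xx[_]______z
After 31 steps: state s2, head at -1, tape xx_______z.

state s2, head at -1, tape xx_______z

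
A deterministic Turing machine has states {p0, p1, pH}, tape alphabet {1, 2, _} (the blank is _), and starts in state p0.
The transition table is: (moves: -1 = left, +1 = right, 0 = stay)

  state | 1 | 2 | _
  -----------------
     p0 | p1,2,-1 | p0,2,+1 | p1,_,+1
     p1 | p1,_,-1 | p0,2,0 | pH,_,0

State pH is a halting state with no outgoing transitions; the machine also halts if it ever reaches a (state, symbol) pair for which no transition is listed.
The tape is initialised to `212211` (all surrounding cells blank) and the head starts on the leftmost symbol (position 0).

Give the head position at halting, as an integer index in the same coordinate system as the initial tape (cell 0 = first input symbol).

7

p0 | [2]12211__   read 2 → write 2, move +1, go to p0
p0 | 2[1]2211__   read 1 → write 2, move -1, go to p1
p1 | [2]22211__   read 2 → write 2, move 0, go to p0
p0 | [2]22211__   read 2 → write 2, move +1, go to p0
p0 | 2[2]2211__   read 2 → write 2, move +1, go to p0
p0 | 22[2]211__   read 2 → write 2, move +1, go to p0
p0 | 222[2]11__   read 2 → write 2, move +1, go to p0
p0 | 2222[1]1__   read 1 → write 2, move -1, go to p1
p1 | 222[2]21__   read 2 → write 2, move 0, go to p0
p0 | 222[2]21__   read 2 → write 2, move +1, go to p0
p0 | 2222[2]1__   read 2 → write 2, move +1, go to p0
p0 | 22222[1]__   read 1 → write 2, move -1, go to p1
p1 | 2222[2]2__   read 2 → write 2, move 0, go to p0
p0 | 2222[2]2__   read 2 → write 2, move +1, go to p0
p0 | 22222[2]__   read 2 → write 2, move +1, go to p0
p0 | 222222[_]_   read _ → write _, move +1, go to p1
p1 | 222222_[_]   read _ → write _, move 0, go to pH
pH | 222222_[_]
At halt the head is at cell 7.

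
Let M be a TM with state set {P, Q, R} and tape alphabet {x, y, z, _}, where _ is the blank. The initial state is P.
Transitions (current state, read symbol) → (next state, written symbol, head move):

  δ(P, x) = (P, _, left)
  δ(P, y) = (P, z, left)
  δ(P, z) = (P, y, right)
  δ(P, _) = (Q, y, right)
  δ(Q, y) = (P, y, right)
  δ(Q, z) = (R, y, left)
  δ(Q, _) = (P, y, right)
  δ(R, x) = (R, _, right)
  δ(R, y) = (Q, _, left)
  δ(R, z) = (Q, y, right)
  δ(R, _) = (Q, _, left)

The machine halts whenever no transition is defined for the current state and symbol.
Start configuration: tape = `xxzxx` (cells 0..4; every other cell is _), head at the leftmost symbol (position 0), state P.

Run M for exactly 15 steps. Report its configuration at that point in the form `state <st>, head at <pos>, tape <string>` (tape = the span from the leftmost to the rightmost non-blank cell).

state=P head=0 tape=___[x]xzxx   (P,x)→(P,_,left)
state=P head=-1 tape=__[_]_xzxx   (P,_)→(Q,y,right)
state=Q head=0 tape=__y[_]xzxx   (Q,_)→(P,y,right)
state=P head=1 tape=__yy[x]zxx   (P,x)→(P,_,left)
state=P head=0 tape=__y[y]_zxx   (P,y)→(P,z,left)
state=P head=-1 tape=__[y]z_zxx   (P,y)→(P,z,left)
state=P head=-2 tape=_[_]zz_zxx   (P,_)→(Q,y,right)
state=Q head=-1 tape=_y[z]z_zxx   (Q,z)→(R,y,left)
state=R head=-2 tape=_[y]yz_zxx   (R,y)→(Q,_,left)
state=Q head=-3 tape=[_]_yz_zxx   (Q,_)→(P,y,right)
state=P head=-2 tape=y[_]yz_zxx   (P,_)→(Q,y,right)
state=Q head=-1 tape=yy[y]z_zxx   (Q,y)→(P,y,right)
state=P head=0 tape=yyy[z]_zxx   (P,z)→(P,y,right)
state=P head=1 tape=yyyy[_]zxx   (P,_)→(Q,y,right)
state=Q head=2 tape=yyyyy[z]xx   (Q,z)→(R,y,left)
state=R head=1 tape=yyyy[y]yxx
After 15 steps: state R, head at 1, tape yyyyyyxx.

state R, head at 1, tape yyyyyyxx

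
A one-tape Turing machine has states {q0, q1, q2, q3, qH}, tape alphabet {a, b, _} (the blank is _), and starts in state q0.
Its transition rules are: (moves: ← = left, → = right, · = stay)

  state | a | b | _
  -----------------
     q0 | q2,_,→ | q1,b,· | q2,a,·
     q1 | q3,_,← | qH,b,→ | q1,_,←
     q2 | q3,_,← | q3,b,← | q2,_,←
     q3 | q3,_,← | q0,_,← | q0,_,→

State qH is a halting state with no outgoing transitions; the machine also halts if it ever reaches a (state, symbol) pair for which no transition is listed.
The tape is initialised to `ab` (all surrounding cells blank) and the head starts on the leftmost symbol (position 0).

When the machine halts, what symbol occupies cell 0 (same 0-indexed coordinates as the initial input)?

state=q0 head=0 tape=[a]b_   (q0,a)→(q2,_,→)
state=q2 head=1 tape=_[b]_   (q2,b)→(q3,b,←)
state=q3 head=0 tape=[_]b_   (q3,_)→(q0,_,→)
state=q0 head=1 tape=_[b]_   (q0,b)→(q1,b,·)
state=q1 head=1 tape=_[b]_   (q1,b)→(qH,b,→)
state=qH head=2 tape=_b[_]
Cell 0 holds _ when M halts.

_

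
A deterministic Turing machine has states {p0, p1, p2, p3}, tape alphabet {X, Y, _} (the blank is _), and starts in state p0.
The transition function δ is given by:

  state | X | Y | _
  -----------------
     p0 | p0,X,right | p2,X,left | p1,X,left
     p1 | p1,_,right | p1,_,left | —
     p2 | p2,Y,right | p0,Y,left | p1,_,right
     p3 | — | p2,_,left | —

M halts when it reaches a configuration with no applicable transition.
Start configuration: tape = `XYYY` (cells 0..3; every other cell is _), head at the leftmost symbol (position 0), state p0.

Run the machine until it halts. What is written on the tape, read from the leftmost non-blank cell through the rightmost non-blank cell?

XYXYY

p0 | __[X]YYY   read X → write X, move right, go to p0
p0 | __X[Y]YY   read Y → write X, move left, go to p2
p2 | __[X]XYY   read X → write Y, move right, go to p2
p2 | __Y[X]YY   read X → write Y, move right, go to p2
p2 | __YY[Y]Y   read Y → write Y, move left, go to p0
p0 | __Y[Y]YY   read Y → write X, move left, go to p2
p2 | __[Y]XYY   read Y → write Y, move left, go to p0
p0 | _[_]YXYY   read _ → write X, move left, go to p1
p1 | [_]XYXYY
The non-blank tape span at halt is XYXYY.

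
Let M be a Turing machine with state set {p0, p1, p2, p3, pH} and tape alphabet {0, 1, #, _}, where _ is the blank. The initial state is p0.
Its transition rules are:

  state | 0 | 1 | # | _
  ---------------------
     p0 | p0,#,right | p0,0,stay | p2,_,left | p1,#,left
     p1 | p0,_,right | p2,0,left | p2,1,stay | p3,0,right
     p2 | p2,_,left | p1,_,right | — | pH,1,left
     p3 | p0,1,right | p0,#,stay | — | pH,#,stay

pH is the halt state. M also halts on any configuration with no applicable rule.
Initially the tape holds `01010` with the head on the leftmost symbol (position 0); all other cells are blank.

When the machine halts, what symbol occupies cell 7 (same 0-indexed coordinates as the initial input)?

p0 | [0]1010___   read 0 → write #, move right, go to p0
p0 | #[1]010___   read 1 → write 0, move stay, go to p0
p0 | #[0]010___   read 0 → write #, move right, go to p0
p0 | ##[0]10___   read 0 → write #, move right, go to p0
p0 | ###[1]0___   read 1 → write 0, move stay, go to p0
p0 | ###[0]0___   read 0 → write #, move right, go to p0
p0 | ####[0]___   read 0 → write #, move right, go to p0
p0 | #####[_]__   read _ → write #, move left, go to p1
p1 | ####[#]#__   read # → write 1, move stay, go to p2
p2 | ####[1]#__   read 1 → write _, move right, go to p1
p1 | ####_[#]__   read # → write 1, move stay, go to p2
p2 | ####_[1]__   read 1 → write _, move right, go to p1
p1 | ####__[_]_   read _ → write 0, move right, go to p3
p3 | ####__0[_]   read _ → write #, move stay, go to pH
pH | ####__0[#]
Cell 7 holds # when M halts.

#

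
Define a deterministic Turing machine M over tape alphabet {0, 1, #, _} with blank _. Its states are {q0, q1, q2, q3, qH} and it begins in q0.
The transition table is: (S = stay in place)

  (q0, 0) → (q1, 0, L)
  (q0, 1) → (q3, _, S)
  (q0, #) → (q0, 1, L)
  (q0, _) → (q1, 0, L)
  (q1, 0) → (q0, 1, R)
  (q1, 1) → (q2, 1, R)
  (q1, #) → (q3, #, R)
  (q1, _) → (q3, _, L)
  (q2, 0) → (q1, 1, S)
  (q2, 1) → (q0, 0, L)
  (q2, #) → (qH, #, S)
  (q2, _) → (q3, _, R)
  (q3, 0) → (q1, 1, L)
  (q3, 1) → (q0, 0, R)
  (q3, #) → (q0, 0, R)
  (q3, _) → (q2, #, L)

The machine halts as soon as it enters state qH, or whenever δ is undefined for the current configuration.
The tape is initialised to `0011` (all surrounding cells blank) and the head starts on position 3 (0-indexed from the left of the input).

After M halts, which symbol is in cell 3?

#

state=q0 head=3 tape=001[1]   (q0,1)→(q3,_,S)
state=q3 head=3 tape=001[_]   (q3,_)→(q2,#,L)
state=q2 head=2 tape=00[1]#   (q2,1)→(q0,0,L)
state=q0 head=1 tape=0[0]0#   (q0,0)→(q1,0,L)
state=q1 head=0 tape=[0]00#   (q1,0)→(q0,1,R)
state=q0 head=1 tape=1[0]0#   (q0,0)→(q1,0,L)
state=q1 head=0 tape=[1]00#   (q1,1)→(q2,1,R)
state=q2 head=1 tape=1[0]0#   (q2,0)→(q1,1,S)
state=q1 head=1 tape=1[1]0#   (q1,1)→(q2,1,R)
state=q2 head=2 tape=11[0]#   (q2,0)→(q1,1,S)
state=q1 head=2 tape=11[1]#   (q1,1)→(q2,1,R)
state=q2 head=3 tape=111[#]   (q2,#)→(qH,#,S)
state=qH head=3 tape=111[#]
Cell 3 holds # when M halts.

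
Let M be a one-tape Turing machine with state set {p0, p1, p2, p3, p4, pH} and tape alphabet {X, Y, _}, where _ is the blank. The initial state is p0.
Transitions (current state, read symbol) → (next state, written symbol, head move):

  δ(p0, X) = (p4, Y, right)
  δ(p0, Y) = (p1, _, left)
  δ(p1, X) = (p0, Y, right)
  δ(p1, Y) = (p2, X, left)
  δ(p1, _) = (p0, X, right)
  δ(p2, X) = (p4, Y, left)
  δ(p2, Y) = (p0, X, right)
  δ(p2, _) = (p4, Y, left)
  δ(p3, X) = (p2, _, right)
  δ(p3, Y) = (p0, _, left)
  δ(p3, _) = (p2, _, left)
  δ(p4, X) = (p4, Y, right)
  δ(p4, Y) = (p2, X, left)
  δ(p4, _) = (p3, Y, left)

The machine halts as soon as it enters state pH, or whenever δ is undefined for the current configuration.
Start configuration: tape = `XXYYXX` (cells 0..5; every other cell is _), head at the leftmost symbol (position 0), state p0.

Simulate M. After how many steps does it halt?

state=p0 head=0 tape=[X]XYYXX_   (p0,X)→(p4,Y,right)
state=p4 head=1 tape=Y[X]YYXX_   (p4,X)→(p4,Y,right)
state=p4 head=2 tape=YY[Y]YXX_   (p4,Y)→(p2,X,left)
state=p2 head=1 tape=Y[Y]XYXX_   (p2,Y)→(p0,X,right)
state=p0 head=2 tape=YX[X]YXX_   (p0,X)→(p4,Y,right)
state=p4 head=3 tape=YXY[Y]XX_   (p4,Y)→(p2,X,left)
state=p2 head=2 tape=YX[Y]XXX_   (p2,Y)→(p0,X,right)
state=p0 head=3 tape=YXX[X]XX_   (p0,X)→(p4,Y,right)
state=p4 head=4 tape=YXXY[X]X_   (p4,X)→(p4,Y,right)
state=p4 head=5 tape=YXXYY[X]_   (p4,X)→(p4,Y,right)
state=p4 head=6 tape=YXXYYY[_]   (p4,_)→(p3,Y,left)
state=p3 head=5 tape=YXXYY[Y]Y   (p3,Y)→(p0,_,left)
state=p0 head=4 tape=YXXY[Y]_Y   (p0,Y)→(p1,_,left)
state=p1 head=3 tape=YXX[Y]__Y   (p1,Y)→(p2,X,left)
state=p2 head=2 tape=YX[X]X__Y   (p2,X)→(p4,Y,left)
state=p4 head=1 tape=Y[X]YX__Y   (p4,X)→(p4,Y,right)
state=p4 head=2 tape=YY[Y]X__Y   (p4,Y)→(p2,X,left)
state=p2 head=1 tape=Y[Y]XX__Y   (p2,Y)→(p0,X,right)
state=p0 head=2 tape=YX[X]X__Y   (p0,X)→(p4,Y,right)
state=p4 head=3 tape=YXY[X]__Y   (p4,X)→(p4,Y,right)
state=p4 head=4 tape=YXYY[_]_Y   (p4,_)→(p3,Y,left)
state=p3 head=3 tape=YXY[Y]Y_Y   (p3,Y)→(p0,_,left)
state=p0 head=2 tape=YX[Y]_Y_Y   (p0,Y)→(p1,_,left)
state=p1 head=1 tape=Y[X]__Y_Y   (p1,X)→(p0,Y,right)
state=p0 head=2 tape=YY[_]_Y_Y
M halts after 24 transitions.

24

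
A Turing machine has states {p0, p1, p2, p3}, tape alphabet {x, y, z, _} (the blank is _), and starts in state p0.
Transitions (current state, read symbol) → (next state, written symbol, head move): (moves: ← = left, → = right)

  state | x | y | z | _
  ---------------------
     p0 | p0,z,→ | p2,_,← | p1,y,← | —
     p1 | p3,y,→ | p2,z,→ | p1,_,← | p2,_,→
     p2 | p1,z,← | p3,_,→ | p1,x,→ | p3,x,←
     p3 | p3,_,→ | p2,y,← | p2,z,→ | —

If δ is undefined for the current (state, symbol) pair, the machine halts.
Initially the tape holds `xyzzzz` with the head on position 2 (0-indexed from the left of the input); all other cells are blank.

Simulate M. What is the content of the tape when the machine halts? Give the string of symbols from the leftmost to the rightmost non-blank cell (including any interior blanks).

state=p0 head=2 tape=xy[z]zzz   (p0,z)→(p1,y,←)
state=p1 head=1 tape=x[y]yzzz   (p1,y)→(p2,z,→)
state=p2 head=2 tape=xz[y]zzz   (p2,y)→(p3,_,→)
state=p3 head=3 tape=xz_[z]zz   (p3,z)→(p2,z,→)
state=p2 head=4 tape=xz_z[z]z   (p2,z)→(p1,x,→)
state=p1 head=5 tape=xz_zx[z]   (p1,z)→(p1,_,←)
state=p1 head=4 tape=xz_z[x]_   (p1,x)→(p3,y,→)
state=p3 head=5 tape=xz_zy[_]
The non-blank tape span at halt is xz_zy.

xz_zy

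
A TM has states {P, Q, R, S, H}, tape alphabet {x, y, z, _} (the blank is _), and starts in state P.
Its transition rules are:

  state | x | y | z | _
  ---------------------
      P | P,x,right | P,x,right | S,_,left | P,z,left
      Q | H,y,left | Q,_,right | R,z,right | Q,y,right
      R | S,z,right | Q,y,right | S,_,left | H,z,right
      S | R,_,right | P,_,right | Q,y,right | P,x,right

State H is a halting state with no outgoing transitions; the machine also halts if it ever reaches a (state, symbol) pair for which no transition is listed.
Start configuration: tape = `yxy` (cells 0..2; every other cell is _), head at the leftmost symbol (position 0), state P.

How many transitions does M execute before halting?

8

P | [y]xy__   read y → write x, move right, go to P
P | x[x]y__   read x → write x, move right, go to P
P | xx[y]__   read y → write x, move right, go to P
P | xxx[_]_   read _ → write z, move left, go to P
P | xx[x]z_   read x → write x, move right, go to P
P | xxx[z]_   read z → write _, move left, go to S
S | xx[x]__   read x → write _, move right, go to R
R | xx_[_]_   read _ → write z, move right, go to H
H | xx_z[_]
M halts after 8 transitions.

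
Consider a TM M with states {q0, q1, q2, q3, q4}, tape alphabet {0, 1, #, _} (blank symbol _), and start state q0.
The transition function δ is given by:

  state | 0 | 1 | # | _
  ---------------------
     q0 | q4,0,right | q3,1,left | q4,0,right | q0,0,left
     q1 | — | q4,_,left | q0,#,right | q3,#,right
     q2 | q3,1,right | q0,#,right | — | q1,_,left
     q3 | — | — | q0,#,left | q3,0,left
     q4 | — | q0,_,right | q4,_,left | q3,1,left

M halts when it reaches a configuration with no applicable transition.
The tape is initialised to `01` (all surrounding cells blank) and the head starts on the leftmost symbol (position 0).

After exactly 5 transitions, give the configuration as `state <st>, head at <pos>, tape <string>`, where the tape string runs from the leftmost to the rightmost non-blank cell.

q0 | [0]1_   read 0 → write 0, move right, go to q4
q4 | 0[1]_   read 1 → write _, move right, go to q0
q0 | 0_[_]   read _ → write 0, move left, go to q0
q0 | 0[_]0   read _ → write 0, move left, go to q0
q0 | [0]00   read 0 → write 0, move right, go to q4
q4 | 0[0]0
After 5 steps: state q4, head at 1, tape 000.

state q4, head at 1, tape 000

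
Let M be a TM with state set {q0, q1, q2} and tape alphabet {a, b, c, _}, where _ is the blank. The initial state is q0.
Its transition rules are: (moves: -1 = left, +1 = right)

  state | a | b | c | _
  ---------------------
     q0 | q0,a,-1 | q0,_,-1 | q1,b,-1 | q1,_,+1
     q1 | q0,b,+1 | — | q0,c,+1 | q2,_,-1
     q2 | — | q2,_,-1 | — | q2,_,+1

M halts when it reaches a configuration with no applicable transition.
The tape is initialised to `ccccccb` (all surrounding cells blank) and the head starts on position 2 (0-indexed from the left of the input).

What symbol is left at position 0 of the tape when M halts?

_

q0 | __cc[c]cccb   read c → write b, move -1, go to q1
q1 | __c[c]bcccb   read c → write c, move +1, go to q0
q0 | __cc[b]cccb   read b → write _, move -1, go to q0
q0 | __c[c]_cccb   read c → write b, move -1, go to q1
q1 | __[c]b_cccb   read c → write c, move +1, go to q0
q0 | __c[b]_cccb   read b → write _, move -1, go to q0
q0 | __[c]__cccb   read c → write b, move -1, go to q1
q1 | _[_]b__cccb   read _ → write _, move -1, go to q2
q2 | [_]_b__cccb   read _ → write _, move +1, go to q2
q2 | _[_]b__cccb   read _ → write _, move +1, go to q2
q2 | __[b]__cccb   read b → write _, move -1, go to q2
q2 | _[_]___cccb   read _ → write _, move +1, go to q2
q2 | __[_]__cccb   read _ → write _, move +1, go to q2
q2 | ___[_]_cccb   read _ → write _, move +1, go to q2
q2 | ____[_]cccb   read _ → write _, move +1, go to q2
q2 | _____[c]ccb
Cell 0 holds _ when M halts.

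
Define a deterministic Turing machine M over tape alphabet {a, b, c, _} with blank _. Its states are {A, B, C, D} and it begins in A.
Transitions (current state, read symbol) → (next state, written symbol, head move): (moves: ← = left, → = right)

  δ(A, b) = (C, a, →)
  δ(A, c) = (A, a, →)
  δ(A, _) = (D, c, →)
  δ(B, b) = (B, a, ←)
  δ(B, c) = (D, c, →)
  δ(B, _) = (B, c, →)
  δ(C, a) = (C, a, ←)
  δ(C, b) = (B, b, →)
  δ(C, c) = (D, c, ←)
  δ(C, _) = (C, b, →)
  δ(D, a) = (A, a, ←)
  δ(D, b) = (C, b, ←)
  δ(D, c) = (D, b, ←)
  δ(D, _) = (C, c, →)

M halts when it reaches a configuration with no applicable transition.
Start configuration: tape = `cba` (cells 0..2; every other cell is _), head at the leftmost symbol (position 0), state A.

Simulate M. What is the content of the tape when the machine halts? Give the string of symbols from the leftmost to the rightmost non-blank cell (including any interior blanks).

state=A head=0 tape=_[c]ba   (A,c)→(A,a,→)
state=A head=1 tape=_a[b]a   (A,b)→(C,a,→)
state=C head=2 tape=_aa[a]   (C,a)→(C,a,←)
state=C head=1 tape=_a[a]a   (C,a)→(C,a,←)
state=C head=0 tape=_[a]aa   (C,a)→(C,a,←)
state=C head=-1 tape=[_]aaa   (C,_)→(C,b,→)
state=C head=0 tape=b[a]aa   (C,a)→(C,a,←)
state=C head=-1 tape=[b]aaa   (C,b)→(B,b,→)
state=B head=0 tape=b[a]aa
The non-blank tape span at halt is baaa.

baaa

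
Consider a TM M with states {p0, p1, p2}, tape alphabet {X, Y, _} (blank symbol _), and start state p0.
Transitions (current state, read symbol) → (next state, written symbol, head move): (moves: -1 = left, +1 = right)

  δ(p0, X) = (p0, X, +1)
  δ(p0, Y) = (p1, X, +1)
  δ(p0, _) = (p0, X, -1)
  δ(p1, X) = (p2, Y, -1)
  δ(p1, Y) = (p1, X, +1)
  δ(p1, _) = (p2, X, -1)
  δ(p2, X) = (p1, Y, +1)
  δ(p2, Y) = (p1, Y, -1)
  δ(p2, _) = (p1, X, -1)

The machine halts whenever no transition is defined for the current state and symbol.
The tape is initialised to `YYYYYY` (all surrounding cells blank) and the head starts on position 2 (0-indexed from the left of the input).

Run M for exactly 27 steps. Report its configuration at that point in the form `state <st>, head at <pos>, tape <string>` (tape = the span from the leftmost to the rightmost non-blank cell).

state p2, head at 5, tape YYXYYXYYY

state=p0 head=2 tape=YY[Y]YYY___   (p0,Y)→(p1,X,+1)
state=p1 head=3 tape=YYX[Y]YY___   (p1,Y)→(p1,X,+1)
state=p1 head=4 tape=YYXX[Y]Y___   (p1,Y)→(p1,X,+1)
state=p1 head=5 tape=YYXXX[Y]___   (p1,Y)→(p1,X,+1)
state=p1 head=6 tape=YYXXXX[_]__   (p1,_)→(p2,X,-1)
state=p2 head=5 tape=YYXXX[X]X__   (p2,X)→(p1,Y,+1)
state=p1 head=6 tape=YYXXXY[X]__   (p1,X)→(p2,Y,-1)
state=p2 head=5 tape=YYXXX[Y]Y__   (p2,Y)→(p1,Y,-1)
state=p1 head=4 tape=YYXX[X]YY__   (p1,X)→(p2,Y,-1)
state=p2 head=3 tape=YYX[X]YYY__   (p2,X)→(p1,Y,+1)
state=p1 head=4 tape=YYXY[Y]YY__   (p1,Y)→(p1,X,+1)
state=p1 head=5 tape=YYXYX[Y]Y__   (p1,Y)→(p1,X,+1)
state=p1 head=6 tape=YYXYXX[Y]__   (p1,Y)→(p1,X,+1)
state=p1 head=7 tape=YYXYXXX[_]_   (p1,_)→(p2,X,-1)
state=p2 head=6 tape=YYXYXX[X]X_   (p2,X)→(p1,Y,+1)
state=p1 head=7 tape=YYXYXXY[X]_   (p1,X)→(p2,Y,-1)
state=p2 head=6 tape=YYXYXX[Y]Y_   (p2,Y)→(p1,Y,-1)
state=p1 head=5 tape=YYXYX[X]YY_   (p1,X)→(p2,Y,-1)
state=p2 head=4 tape=YYXY[X]YYY_   (p2,X)→(p1,Y,+1)
state=p1 head=5 tape=YYXYY[Y]YY_   (p1,Y)→(p1,X,+1)
state=p1 head=6 tape=YYXYYX[Y]Y_   (p1,Y)→(p1,X,+1)
state=p1 head=7 tape=YYXYYXX[Y]_   (p1,Y)→(p1,X,+1)
state=p1 head=8 tape=YYXYYXXX[_]   (p1,_)→(p2,X,-1)
state=p2 head=7 tape=YYXYYXX[X]X   (p2,X)→(p1,Y,+1)
state=p1 head=8 tape=YYXYYXXY[X]   (p1,X)→(p2,Y,-1)
state=p2 head=7 tape=YYXYYXX[Y]Y   (p2,Y)→(p1,Y,-1)
state=p1 head=6 tape=YYXYYX[X]YY   (p1,X)→(p2,Y,-1)
state=p2 head=5 tape=YYXYY[X]YYY
After 27 steps: state p2, head at 5, tape YYXYYXYYY.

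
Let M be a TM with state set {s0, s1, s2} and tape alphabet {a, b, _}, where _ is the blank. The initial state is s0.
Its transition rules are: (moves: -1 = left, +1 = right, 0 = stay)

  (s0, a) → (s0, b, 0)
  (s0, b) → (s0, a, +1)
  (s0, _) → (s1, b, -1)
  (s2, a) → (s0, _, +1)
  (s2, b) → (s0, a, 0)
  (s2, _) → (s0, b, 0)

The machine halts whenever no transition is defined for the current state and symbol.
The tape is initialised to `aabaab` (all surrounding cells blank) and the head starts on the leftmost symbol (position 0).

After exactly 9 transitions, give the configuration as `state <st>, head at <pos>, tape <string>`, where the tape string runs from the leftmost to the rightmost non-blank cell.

s0 | [a]abaab   read a → write b, move 0, go to s0
s0 | [b]abaab   read b → write a, move +1, go to s0
s0 | a[a]baab   read a → write b, move 0, go to s0
s0 | a[b]baab   read b → write a, move +1, go to s0
s0 | aa[b]aab   read b → write a, move +1, go to s0
s0 | aaa[a]ab   read a → write b, move 0, go to s0
s0 | aaa[b]ab   read b → write a, move +1, go to s0
s0 | aaaa[a]b   read a → write b, move 0, go to s0
s0 | aaaa[b]b   read b → write a, move +1, go to s0
s0 | aaaaa[b]
After 9 steps: state s0, head at 5, tape aaaaab.

state s0, head at 5, tape aaaaab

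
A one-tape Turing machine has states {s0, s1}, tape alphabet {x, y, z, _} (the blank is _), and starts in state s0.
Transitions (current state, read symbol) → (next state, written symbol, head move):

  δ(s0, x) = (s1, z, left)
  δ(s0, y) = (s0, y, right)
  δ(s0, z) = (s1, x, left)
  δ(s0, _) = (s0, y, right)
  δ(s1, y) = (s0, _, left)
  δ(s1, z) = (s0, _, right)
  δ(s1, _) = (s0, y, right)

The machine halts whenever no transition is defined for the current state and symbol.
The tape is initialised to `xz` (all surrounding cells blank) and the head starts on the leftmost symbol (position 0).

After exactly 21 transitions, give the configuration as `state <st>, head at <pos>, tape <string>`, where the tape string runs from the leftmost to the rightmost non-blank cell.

s0 | __[x]z   read x → write z, move left, go to s1
s1 | _[_]zz   read _ → write y, move right, go to s0
s0 | _y[z]z   read z → write x, move left, go to s1
s1 | _[y]xz   read y → write _, move left, go to s0
s0 | [_]_xz   read _ → write y, move right, go to s0
s0 | y[_]xz   read _ → write y, move right, go to s0
s0 | yy[x]z   read x → write z, move left, go to s1
s1 | y[y]zz   read y → write _, move left, go to s0
s0 | [y]_zz   read y → write y, move right, go to s0
s0 | y[_]zz   read _ → write y, move right, go to s0
s0 | yy[z]z   read z → write x, move left, go to s1
s1 | y[y]xz   read y → write _, move left, go to s0
s0 | [y]_xz   read y → write y, move right, go to s0
s0 | y[_]xz   read _ → write y, move right, go to s0
s0 | yy[x]z   read x → write z, move left, go to s1
s1 | y[y]zz   read y → write _, move left, go to s0
s0 | [y]_zz   read y → write y, move right, go to s0
s0 | y[_]zz   read _ → write y, move right, go to s0
s0 | yy[z]z   read z → write x, move left, go to s1
s1 | y[y]xz   read y → write _, move left, go to s0
s0 | [y]_xz   read y → write y, move right, go to s0
s0 | y[_]xz
After 21 steps: state s0, head at -1, tape y_xz.

state s0, head at -1, tape y_xz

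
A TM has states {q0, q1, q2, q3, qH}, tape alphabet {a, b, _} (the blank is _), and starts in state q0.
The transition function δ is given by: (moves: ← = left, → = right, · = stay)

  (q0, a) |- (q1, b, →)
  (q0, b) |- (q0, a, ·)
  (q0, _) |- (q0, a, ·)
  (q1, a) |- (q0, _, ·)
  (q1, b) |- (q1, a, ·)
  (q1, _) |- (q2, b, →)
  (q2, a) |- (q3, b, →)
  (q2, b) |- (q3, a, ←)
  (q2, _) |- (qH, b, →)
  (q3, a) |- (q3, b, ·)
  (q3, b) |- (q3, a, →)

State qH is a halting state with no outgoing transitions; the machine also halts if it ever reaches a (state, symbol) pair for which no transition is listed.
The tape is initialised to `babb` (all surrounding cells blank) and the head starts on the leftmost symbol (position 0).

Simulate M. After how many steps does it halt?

15

q0 | [b]abb___   read b → write a, move ·, go to q0
q0 | [a]abb___   read a → write b, move →, go to q1
q1 | b[a]bb___   read a → write _, move ·, go to q0
q0 | b[_]bb___   read _ → write a, move ·, go to q0
q0 | b[a]bb___   read a → write b, move →, go to q1
q1 | bb[b]b___   read b → write a, move ·, go to q1
q1 | bb[a]b___   read a → write _, move ·, go to q0
q0 | bb[_]b___   read _ → write a, move ·, go to q0
q0 | bb[a]b___   read a → write b, move →, go to q1
q1 | bbb[b]___   read b → write a, move ·, go to q1
q1 | bbb[a]___   read a → write _, move ·, go to q0
q0 | bbb[_]___   read _ → write a, move ·, go to q0
q0 | bbb[a]___   read a → write b, move →, go to q1
q1 | bbbb[_]__   read _ → write b, move →, go to q2
q2 | bbbbb[_]_   read _ → write b, move →, go to qH
qH | bbbbbb[_]
M halts after 15 transitions.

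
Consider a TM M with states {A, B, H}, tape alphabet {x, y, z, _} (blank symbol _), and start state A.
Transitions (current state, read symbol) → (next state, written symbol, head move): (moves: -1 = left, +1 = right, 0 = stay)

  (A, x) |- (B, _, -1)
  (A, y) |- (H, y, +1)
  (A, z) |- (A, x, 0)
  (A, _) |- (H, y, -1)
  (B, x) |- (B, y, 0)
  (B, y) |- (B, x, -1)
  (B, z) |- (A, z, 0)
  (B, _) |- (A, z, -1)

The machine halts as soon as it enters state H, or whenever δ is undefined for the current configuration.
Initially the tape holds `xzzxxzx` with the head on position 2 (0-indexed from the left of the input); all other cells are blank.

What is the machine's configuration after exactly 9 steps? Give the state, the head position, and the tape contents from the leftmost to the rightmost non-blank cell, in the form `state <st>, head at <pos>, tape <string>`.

state H, head at -3, tape yzx__xxzx

A | ___xz[z]xxzx   read z → write x, move 0, go to A
A | ___xz[x]xxzx   read x → write _, move -1, go to B
B | ___x[z]_xxzx   read z → write z, move 0, go to A
A | ___x[z]_xxzx   read z → write x, move 0, go to A
A | ___x[x]_xxzx   read x → write _, move -1, go to B
B | ___[x]__xxzx   read x → write y, move 0, go to B
B | ___[y]__xxzx   read y → write x, move -1, go to B
B | __[_]x__xxzx   read _ → write z, move -1, go to A
A | _[_]zx__xxzx   read _ → write y, move -1, go to H
H | [_]yzx__xxzx
After 9 steps: state H, head at -3, tape yzx__xxzx.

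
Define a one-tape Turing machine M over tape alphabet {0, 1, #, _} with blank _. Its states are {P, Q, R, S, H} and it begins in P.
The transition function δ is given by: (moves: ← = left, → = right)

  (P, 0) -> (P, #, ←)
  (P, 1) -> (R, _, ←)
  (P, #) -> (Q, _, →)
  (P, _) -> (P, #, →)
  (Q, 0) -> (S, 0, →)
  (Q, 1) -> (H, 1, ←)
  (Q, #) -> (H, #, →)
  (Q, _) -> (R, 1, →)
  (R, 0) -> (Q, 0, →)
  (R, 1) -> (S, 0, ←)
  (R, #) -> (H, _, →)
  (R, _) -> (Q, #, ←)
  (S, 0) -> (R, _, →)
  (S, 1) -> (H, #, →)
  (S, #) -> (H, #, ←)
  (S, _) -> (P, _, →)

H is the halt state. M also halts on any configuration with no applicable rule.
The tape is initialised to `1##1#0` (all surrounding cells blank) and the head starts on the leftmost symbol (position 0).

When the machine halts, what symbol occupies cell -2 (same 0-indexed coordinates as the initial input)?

1

P | __[1]##1#0   read 1 → write _, move ←, go to R
R | _[_]_##1#0   read _ → write #, move ←, go to Q
Q | [_]#_##1#0   read _ → write 1, move →, go to R
R | 1[#]_##1#0   read # → write _, move →, go to H
H | 1_[_]##1#0
Cell -2 holds 1 when M halts.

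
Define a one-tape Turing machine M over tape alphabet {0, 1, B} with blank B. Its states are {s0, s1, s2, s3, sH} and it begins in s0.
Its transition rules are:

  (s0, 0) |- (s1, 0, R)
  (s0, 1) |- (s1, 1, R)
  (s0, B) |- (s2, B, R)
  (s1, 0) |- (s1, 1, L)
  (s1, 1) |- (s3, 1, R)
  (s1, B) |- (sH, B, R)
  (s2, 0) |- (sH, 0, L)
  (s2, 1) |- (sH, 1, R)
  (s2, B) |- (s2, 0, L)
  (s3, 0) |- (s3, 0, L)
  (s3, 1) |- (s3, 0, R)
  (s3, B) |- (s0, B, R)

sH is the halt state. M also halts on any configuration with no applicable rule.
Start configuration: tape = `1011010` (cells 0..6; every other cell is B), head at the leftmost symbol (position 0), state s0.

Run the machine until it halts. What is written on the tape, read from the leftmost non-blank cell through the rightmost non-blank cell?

1100010

state=s0 head=0 tape=B[1]011010   (s0,1)→(s1,1,R)
state=s1 head=1 tape=B1[0]11010   (s1,0)→(s1,1,L)
state=s1 head=0 tape=B[1]111010   (s1,1)→(s3,1,R)
state=s3 head=1 tape=B1[1]11010   (s3,1)→(s3,0,R)
state=s3 head=2 tape=B10[1]1010   (s3,1)→(s3,0,R)
state=s3 head=3 tape=B100[1]010   (s3,1)→(s3,0,R)
state=s3 head=4 tape=B1000[0]10   (s3,0)→(s3,0,L)
state=s3 head=3 tape=B100[0]010   (s3,0)→(s3,0,L)
state=s3 head=2 tape=B10[0]0010   (s3,0)→(s3,0,L)
state=s3 head=1 tape=B1[0]00010   (s3,0)→(s3,0,L)
state=s3 head=0 tape=B[1]000010   (s3,1)→(s3,0,R)
state=s3 head=1 tape=B0[0]00010   (s3,0)→(s3,0,L)
state=s3 head=0 tape=B[0]000010   (s3,0)→(s3,0,L)
state=s3 head=-1 tape=[B]0000010   (s3,B)→(s0,B,R)
state=s0 head=0 tape=B[0]000010   (s0,0)→(s1,0,R)
state=s1 head=1 tape=B0[0]00010   (s1,0)→(s1,1,L)
state=s1 head=0 tape=B[0]100010   (s1,0)→(s1,1,L)
state=s1 head=-1 tape=[B]1100010   (s1,B)→(sH,B,R)
state=sH head=0 tape=B[1]100010
The non-blank tape span at halt is 1100010.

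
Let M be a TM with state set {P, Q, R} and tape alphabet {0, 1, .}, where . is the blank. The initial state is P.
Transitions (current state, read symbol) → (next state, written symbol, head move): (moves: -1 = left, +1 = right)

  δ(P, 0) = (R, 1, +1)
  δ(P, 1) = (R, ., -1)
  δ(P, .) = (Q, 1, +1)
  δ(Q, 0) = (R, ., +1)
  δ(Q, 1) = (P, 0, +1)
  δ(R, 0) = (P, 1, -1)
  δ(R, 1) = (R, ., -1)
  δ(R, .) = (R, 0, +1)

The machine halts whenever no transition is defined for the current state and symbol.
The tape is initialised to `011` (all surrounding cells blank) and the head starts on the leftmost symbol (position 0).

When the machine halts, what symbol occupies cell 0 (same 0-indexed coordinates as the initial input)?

P | ..[0]11   read 0 → write 1, move +1, go to R
R | ..1[1]1   read 1 → write ., move -1, go to R
R | ..[1].1   read 1 → write ., move -1, go to R
R | .[.]..1   read . → write 0, move +1, go to R
R | .0[.].1   read . → write 0, move +1, go to R
R | .00[.]1   read . → write 0, move +1, go to R
R | .000[1]   read 1 → write ., move -1, go to R
R | .00[0].   read 0 → write 1, move -1, go to P
P | .0[0]1.   read 0 → write 1, move +1, go to R
R | .01[1].   read 1 → write ., move -1, go to R
R | .0[1]..   read 1 → write ., move -1, go to R
R | .[0]...   read 0 → write 1, move -1, go to P
P | [.]1...   read . → write 1, move +1, go to Q
Q | 1[1]...   read 1 → write 0, move +1, go to P
P | 10[.]..   read . → write 1, move +1, go to Q
Q | 101[.].
Cell 0 holds 1 when M halts.

1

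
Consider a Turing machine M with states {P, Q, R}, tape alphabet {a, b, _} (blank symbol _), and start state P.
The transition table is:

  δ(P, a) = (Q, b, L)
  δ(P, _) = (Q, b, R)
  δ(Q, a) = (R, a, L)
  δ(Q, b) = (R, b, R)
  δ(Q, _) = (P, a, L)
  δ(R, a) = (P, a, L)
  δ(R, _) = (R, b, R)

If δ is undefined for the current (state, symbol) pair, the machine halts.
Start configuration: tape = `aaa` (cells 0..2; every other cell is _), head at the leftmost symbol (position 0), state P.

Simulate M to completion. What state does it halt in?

P | __[a]aa   read a → write b, move L, go to Q
Q | _[_]baa   read _ → write a, move L, go to P
P | [_]abaa   read _ → write b, move R, go to Q
Q | b[a]baa   read a → write a, move L, go to R
R | [b]abaa
No transition is defined for (R, b); M halts in state R.

R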